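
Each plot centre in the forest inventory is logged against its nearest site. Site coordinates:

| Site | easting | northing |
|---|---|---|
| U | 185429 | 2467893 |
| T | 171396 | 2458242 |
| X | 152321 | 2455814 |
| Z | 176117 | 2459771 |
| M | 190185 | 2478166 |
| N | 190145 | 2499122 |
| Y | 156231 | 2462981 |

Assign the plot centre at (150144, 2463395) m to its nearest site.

Squared distances to each site:
U: 1265263229.000; T: 478200913.000; X: 62210890.000; Z: 687730105.000; M: 1821464122.000; N: 2876498530.000; Y: 37222965.000.
Minimum at Y.

Y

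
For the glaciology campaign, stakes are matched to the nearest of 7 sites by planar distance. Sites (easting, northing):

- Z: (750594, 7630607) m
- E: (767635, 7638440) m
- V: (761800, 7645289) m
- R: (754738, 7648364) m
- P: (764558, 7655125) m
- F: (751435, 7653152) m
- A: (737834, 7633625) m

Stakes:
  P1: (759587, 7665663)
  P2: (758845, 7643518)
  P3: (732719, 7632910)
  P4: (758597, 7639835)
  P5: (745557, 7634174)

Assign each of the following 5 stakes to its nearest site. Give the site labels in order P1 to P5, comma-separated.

P, V, A, V, Z

P1 → P (d²=135760285.00)
P2 → V (d²=11868466.00)
P3 → A (d²=26674450.00)
P4 → V (d²=40005325.00)
P5 → Z (d²=38094858.00)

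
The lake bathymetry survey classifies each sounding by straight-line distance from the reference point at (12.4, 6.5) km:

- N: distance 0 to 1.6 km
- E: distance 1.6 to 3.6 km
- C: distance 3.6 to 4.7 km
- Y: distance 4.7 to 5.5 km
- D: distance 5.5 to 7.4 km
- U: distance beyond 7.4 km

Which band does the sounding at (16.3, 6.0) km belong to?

Distance = √((16.3−12.4)² + (6.0−6.5)²) = √(15.210 + 0.250) = 3.932 km.
3.6 ≤ 3.932 < 4.7 → C.

C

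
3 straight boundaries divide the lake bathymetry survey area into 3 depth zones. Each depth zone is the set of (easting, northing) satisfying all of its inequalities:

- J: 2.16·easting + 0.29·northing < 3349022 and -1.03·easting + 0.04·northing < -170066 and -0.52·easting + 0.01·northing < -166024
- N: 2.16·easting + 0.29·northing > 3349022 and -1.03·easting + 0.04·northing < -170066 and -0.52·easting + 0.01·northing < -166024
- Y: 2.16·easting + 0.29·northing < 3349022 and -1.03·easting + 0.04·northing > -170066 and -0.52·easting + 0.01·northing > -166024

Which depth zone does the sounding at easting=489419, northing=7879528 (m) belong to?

2.16·489419 + 0.29·7879528 = 3342208.160, which is < 3349022
-1.03·489419 + 0.04·7879528 = -188920.450, which is < -170066
-0.52·489419 + 0.01·7879528 = -175702.600, which is < -166024
This sign pattern matches J.

J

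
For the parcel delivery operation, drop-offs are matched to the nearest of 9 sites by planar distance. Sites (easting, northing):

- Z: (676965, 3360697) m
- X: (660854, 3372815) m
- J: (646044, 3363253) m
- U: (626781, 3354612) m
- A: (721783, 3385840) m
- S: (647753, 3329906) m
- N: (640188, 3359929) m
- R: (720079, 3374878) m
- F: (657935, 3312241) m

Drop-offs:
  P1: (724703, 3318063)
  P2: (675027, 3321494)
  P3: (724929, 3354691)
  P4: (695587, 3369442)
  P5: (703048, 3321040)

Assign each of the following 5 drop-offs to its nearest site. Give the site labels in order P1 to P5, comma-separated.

R, F, R, Z, F

P1 → R (d²=3249325601.00)
P2 → F (d²=377754473.00)
P3 → R (d²=431037469.00)
P4 → Z (d²=423253909.00)
P5 → F (d²=2112605170.00)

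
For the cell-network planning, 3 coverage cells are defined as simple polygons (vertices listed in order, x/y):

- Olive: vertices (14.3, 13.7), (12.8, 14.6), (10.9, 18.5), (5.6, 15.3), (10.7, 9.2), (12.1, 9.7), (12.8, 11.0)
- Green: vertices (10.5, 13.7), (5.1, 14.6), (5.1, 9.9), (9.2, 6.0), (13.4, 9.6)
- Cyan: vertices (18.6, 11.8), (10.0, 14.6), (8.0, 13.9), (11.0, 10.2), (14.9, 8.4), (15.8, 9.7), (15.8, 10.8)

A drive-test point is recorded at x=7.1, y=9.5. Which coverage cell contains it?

Cast a ray rightward from (7.1, 9.5). For each polygon, the edges (by vertex number in listed order) whose endpoints lie on opposite sides of y = 9.5, where each meets that height, and whether that is right or left of the point:
Olive: 4–5 at x≈10.45 (right), 5–6 at x≈11.54 (right) → 2 crossings.
Green: 3–4 at x≈5.52 (left), 4–5 at x≈13.28 (right) → 1 crossing.
Cyan: 4–5 at x≈12.52 (right), 5–6 at x≈15.66 (right) → 2 crossings.
Only Green has an odd count, so the point is inside Green.

Green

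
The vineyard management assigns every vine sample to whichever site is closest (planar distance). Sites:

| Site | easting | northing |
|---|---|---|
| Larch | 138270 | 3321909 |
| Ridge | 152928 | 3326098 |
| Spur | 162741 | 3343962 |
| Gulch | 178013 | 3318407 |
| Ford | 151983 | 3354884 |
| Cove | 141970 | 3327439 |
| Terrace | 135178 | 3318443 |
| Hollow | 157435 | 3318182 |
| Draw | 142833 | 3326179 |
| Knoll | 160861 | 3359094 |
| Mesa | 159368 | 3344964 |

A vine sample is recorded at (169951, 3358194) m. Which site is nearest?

Knoll

Squared distances to each site:
Larch: 2320286986.000; Ridge: 1319935745.000; Spur: 254533924.000; Gulch: 1648001213.000; Ford: 333805124.000; Cove: 1728806386.000; Terrace: 2789303530.000; Hollow: 1757610400.000; Draw: 1760346149.000; Knoll: 83438100.000; Mesa: 287032789.000.
Minimum at Knoll.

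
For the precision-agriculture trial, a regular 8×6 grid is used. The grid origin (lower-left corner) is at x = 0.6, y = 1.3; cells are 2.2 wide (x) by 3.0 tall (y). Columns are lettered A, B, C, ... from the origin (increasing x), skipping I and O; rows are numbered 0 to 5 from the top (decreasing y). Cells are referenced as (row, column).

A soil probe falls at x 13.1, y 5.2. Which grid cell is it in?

(4, F)

Column index: ⌊(13.1 − 0.6) / 2.2⌋ = ⌊5.682⌋ = 5 → column F
Row offset from origin: ⌊(5.2 − 1.3) / 3.0⌋ = ⌊1.300⌋ = 1 → row 4 (counted from top)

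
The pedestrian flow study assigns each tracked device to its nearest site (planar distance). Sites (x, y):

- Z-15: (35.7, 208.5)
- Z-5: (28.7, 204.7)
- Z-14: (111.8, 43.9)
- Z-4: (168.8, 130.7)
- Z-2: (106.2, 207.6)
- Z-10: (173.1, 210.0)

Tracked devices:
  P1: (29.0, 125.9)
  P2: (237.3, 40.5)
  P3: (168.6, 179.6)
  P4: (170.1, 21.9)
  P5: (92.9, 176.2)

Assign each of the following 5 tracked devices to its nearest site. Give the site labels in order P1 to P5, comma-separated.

P1 → Z-5 (d²=6209.53)
P2 → Z-4 (d²=12828.29)
P3 → Z-10 (d²=944.41)
P4 → Z-14 (d²=3882.89)
P5 → Z-2 (d²=1162.85)

Z-5, Z-4, Z-10, Z-14, Z-2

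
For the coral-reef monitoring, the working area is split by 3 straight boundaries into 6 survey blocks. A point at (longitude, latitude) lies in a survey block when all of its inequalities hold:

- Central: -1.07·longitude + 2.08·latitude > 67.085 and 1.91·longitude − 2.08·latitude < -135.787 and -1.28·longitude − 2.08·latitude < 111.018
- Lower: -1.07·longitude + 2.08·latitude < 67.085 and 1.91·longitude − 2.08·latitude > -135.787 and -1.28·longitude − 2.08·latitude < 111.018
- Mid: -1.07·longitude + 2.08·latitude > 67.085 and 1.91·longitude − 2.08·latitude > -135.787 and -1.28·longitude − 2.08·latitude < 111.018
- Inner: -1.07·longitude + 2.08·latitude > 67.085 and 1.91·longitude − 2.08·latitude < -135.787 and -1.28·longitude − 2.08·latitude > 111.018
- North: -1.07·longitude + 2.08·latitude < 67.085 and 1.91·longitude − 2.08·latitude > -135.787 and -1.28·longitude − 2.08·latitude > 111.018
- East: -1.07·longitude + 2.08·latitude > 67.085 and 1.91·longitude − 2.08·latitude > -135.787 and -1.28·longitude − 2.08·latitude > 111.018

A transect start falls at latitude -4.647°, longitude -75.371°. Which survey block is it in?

-1.07·-75.371 + 2.08·-4.647 = 70.981, which is > 67.085
1.91·-75.371 − 2.08·-4.647 = -134.293, which is > -135.787
-1.28·-75.371 − 2.08·-4.647 = 106.141, which is < 111.018
This sign pattern matches Mid.

Mid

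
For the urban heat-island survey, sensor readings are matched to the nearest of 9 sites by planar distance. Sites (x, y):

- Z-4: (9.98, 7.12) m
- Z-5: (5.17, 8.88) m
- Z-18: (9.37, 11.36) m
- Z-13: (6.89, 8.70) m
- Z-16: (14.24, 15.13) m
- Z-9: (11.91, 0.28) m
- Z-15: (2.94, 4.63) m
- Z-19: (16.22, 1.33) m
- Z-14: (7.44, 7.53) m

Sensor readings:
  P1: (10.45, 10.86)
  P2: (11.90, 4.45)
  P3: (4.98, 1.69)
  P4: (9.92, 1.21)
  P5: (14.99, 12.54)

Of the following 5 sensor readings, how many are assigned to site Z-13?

P1 → Z-18
P2 → Z-4
P3 → Z-15
P4 → Z-9
P5 → Z-16
0 of the 5 go to Z-13.

0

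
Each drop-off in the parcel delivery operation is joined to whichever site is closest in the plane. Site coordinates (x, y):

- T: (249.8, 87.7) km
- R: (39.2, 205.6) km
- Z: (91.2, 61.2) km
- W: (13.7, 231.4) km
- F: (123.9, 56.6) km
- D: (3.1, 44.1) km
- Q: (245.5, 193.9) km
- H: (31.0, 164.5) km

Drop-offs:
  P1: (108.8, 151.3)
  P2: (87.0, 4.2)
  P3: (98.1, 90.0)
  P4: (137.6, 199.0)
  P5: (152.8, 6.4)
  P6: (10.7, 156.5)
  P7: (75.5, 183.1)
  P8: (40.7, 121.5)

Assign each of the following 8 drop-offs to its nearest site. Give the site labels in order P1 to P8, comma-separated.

H, Z, Z, R, F, H, R, H

P1 → H (d²=6227.08)
P2 → Z (d²=3266.64)
P3 → Z (d²=877.05)
P4 → R (d²=9726.12)
P5 → F (d²=3355.25)
P6 → H (d²=476.09)
P7 → R (d²=1823.94)
P8 → H (d²=1943.09)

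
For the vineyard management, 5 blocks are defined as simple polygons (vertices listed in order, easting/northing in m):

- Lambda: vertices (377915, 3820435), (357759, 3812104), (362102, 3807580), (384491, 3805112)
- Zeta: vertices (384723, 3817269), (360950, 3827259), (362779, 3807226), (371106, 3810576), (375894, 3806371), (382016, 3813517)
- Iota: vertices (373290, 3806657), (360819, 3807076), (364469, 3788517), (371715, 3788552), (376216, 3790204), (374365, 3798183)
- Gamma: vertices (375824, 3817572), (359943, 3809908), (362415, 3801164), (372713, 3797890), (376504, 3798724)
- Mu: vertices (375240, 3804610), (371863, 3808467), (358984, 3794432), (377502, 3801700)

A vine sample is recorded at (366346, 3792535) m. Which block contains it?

Iota

Cast a ray rightward from (366346, 3792535). For each polygon, the edges (by vertex number in listed order) whose endpoints lie on opposite sides of northing = 3792535, where each meets that height, and whether that is right or left of the point:
Lambda: no edge straddles that height → 0 crossings.
Zeta: no edge straddles that height → 0 crossings.
Iota: 2–3 at easting≈363678.8 (left), 5–6 at easting≈375675.2 (right) → 1 crossing.
Gamma: no edge straddles that height → 0 crossings.
Mu: no edge straddles that height → 0 crossings.
Only Iota has an odd count, so the point is inside Iota.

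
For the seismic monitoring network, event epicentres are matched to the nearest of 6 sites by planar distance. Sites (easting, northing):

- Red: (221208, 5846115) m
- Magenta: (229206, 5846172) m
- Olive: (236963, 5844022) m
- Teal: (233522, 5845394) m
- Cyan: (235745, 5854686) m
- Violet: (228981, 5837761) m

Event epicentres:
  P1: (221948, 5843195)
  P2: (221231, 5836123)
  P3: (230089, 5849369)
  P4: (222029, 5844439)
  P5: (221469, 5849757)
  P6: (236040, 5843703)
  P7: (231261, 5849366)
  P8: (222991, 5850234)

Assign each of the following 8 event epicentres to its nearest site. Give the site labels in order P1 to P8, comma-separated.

P1 → Red (d²=9074000.00)
P2 → Violet (d²=62745544.00)
P3 → Magenta (d²=11000498.00)
P4 → Red (d²=3483017.00)
P5 → Red (d²=13332285.00)
P6 → Olive (d²=953690.00)
P7 → Magenta (d²=14424661.00)
P8 → Red (d²=20145250.00)

Red, Violet, Magenta, Red, Red, Olive, Magenta, Red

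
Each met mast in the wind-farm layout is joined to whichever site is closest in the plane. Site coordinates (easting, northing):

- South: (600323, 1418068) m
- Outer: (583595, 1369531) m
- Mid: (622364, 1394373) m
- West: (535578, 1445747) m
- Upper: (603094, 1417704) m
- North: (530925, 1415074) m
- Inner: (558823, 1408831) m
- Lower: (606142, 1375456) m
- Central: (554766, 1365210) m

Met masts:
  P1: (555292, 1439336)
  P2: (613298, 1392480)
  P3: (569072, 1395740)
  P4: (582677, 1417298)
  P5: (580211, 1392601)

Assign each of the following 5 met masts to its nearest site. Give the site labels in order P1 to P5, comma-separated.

West, Mid, Inner, South, Outer

P1 → West (d²=429742717.00)
P2 → Mid (d²=85775805.00)
P3 → Inner (d²=276416282.00)
P4 → South (d²=311974216.00)
P5 → Outer (d²=543676356.00)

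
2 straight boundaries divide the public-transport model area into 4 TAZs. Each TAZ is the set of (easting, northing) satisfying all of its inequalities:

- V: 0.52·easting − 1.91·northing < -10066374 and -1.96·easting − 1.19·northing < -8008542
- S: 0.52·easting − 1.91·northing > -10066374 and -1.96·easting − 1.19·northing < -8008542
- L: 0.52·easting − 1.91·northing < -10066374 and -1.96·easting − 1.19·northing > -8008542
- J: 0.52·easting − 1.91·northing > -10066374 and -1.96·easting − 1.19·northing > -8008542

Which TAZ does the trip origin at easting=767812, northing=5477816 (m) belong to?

S

0.52·767812 − 1.91·5477816 = -10063366.320, which is > -10066374
-1.96·767812 − 1.19·5477816 = -8023512.560, which is < -8008542
This sign pattern matches S.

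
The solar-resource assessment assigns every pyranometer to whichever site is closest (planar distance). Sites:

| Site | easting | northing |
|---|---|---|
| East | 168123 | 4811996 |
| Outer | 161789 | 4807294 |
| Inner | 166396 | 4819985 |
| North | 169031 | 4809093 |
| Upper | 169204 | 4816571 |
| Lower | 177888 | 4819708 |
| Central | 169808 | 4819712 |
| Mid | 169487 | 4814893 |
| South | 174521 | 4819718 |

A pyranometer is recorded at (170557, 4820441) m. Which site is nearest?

Central

Squared distances to each site:
East: 77242381.000; Outer: 249721433.000; Inner: 17521857.000; North: 131105780.000; Upper: 16807509.000; Lower: 54280850.000; Central: 1092442.000; Mid: 31925204.000; South: 16236025.000.
Minimum at Central.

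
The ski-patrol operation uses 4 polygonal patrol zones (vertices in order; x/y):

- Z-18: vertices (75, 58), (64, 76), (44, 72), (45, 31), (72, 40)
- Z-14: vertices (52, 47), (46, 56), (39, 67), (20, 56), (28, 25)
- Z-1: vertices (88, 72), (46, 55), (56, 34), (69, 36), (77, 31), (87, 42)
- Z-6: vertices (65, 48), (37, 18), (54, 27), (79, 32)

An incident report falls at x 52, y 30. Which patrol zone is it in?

Z-6

Cast a ray rightward from (52, 30). For each polygon, the edges (by vertex number in listed order) whose endpoints lie on opposite sides of y = 30, where each meets that height, and whether that is right or left of the point:
Z-18: no edge straddles that height → 0 crossings.
Z-14: 4–5 at x≈26.7 (left), 5–1 at x≈33.5 (left) → 0 crossings.
Z-1: no edge straddles that height → 0 crossings.
Z-6: 1–2 at x≈48.2 (left), 3–4 at x≈69.0 (right) → 1 crossing.
Only Z-6 has an odd count, so the point is inside Z-6.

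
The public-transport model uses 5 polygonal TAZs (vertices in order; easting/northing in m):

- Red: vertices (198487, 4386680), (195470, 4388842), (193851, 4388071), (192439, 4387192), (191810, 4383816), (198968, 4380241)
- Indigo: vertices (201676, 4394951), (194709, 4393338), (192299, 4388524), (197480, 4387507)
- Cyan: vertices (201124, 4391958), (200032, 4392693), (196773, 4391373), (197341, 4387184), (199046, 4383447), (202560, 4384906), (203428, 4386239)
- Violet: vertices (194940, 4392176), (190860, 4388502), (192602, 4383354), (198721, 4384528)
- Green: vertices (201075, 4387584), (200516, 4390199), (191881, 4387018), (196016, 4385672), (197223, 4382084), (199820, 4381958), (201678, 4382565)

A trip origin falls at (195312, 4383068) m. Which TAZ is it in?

Red

Cast a ray rightward from (195312, 4383068). For each polygon, the edges (by vertex number in listed order) whose endpoints lie on opposite sides of northing = 4383068, where each meets that height, and whether that is right or left of the point:
Red: 5–6 at easting≈193307.7 (left), 6–1 at easting≈198756.8 (right) → 1 crossing.
Indigo: no edge straddles that height → 0 crossings.
Cyan: no edge straddles that height → 0 crossings.
Violet: no edge straddles that height → 0 crossings.
Green: 4–5 at easting≈196892.0 (right), 7–1 at easting≈201617.6 (right) → 2 crossings.
Only Red has an odd count, so the point is inside Red.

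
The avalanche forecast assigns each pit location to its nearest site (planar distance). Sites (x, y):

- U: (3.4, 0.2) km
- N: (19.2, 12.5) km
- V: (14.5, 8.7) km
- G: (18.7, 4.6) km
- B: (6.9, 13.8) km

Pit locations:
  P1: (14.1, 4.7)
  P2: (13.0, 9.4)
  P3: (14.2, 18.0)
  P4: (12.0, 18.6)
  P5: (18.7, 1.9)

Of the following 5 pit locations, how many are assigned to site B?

P1 → V
P2 → V
P3 → N
P4 → B
P5 → G
1 of the 5 goes to B.

1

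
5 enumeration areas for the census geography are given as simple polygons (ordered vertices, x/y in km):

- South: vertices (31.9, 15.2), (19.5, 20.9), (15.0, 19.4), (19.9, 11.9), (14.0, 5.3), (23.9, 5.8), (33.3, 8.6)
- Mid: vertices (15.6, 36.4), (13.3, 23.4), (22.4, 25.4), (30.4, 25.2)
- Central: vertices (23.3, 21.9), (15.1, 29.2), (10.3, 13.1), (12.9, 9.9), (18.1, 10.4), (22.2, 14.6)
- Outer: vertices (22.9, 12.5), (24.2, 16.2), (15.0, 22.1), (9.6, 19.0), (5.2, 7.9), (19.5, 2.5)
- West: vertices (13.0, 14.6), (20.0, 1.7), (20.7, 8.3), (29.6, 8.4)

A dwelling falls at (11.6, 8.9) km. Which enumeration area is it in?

Outer

Cast a ray rightward from (11.6, 8.9). For each polygon, the edges (by vertex number in listed order) whose endpoints lie on opposite sides of y = 8.9, where each meets that height, and whether that is right or left of the point:
South: 4–5 at x≈17.22 (right), 7–1 at x≈33.24 (right) → 2 crossings.
Mid: no edge straddles that height → 0 crossings.
Central: no edge straddles that height → 0 crossings.
Outer: 4–5 at x≈5.60 (left), 6–1 at x≈21.68 (right) → 1 crossing.
West: 1–2 at x≈16.09 (right), 4–1 at x≈28.26 (right) → 2 crossings.
Only Outer has an odd count, so the point is inside Outer.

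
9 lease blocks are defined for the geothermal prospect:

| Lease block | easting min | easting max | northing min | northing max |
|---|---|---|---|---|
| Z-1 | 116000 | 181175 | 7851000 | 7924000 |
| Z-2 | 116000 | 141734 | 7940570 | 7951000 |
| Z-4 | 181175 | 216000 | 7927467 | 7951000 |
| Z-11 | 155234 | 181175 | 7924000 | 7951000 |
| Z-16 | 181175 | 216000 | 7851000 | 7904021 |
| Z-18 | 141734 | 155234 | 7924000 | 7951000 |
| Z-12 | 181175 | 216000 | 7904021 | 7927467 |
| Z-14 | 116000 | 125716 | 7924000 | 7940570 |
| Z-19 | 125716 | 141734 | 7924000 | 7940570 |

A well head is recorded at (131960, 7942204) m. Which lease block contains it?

The point has easting = 131960 and northing = 7942204.
Only Z-2 satisfies 116000 ≤ easting ≤ 141734 and 7940570 ≤ northing ≤ 7951000.

Z-2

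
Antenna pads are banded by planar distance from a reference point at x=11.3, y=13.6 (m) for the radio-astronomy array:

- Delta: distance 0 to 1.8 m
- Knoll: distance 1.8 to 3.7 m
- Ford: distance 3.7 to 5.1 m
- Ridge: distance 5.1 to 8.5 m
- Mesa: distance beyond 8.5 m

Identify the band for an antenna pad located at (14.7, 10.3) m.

Ford

Distance = √((14.7−11.3)² + (10.3−13.6)²) = √(11.560 + 10.890) = 4.738 m.
3.7 ≤ 4.738 < 5.1 → Ford.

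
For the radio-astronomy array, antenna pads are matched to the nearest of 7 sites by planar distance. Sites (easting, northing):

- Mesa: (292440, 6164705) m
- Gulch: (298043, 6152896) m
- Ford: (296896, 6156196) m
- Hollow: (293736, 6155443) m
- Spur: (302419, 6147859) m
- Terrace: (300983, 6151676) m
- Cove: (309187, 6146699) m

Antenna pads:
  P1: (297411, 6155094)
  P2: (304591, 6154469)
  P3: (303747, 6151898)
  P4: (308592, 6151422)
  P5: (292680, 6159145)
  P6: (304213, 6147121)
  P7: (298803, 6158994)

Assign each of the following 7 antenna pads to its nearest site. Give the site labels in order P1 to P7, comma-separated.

P1 → Ford (d²=1479629.00)
P2 → Terrace (d²=20818513.00)
P3 → Terrace (d²=7688980.00)
P4 → Cove (d²=22660754.00)
P5 → Hollow (d²=14819940.00)
P6 → Spur (d²=3763080.00)
P7 → Ford (d²=11465453.00)

Ford, Terrace, Terrace, Cove, Hollow, Spur, Ford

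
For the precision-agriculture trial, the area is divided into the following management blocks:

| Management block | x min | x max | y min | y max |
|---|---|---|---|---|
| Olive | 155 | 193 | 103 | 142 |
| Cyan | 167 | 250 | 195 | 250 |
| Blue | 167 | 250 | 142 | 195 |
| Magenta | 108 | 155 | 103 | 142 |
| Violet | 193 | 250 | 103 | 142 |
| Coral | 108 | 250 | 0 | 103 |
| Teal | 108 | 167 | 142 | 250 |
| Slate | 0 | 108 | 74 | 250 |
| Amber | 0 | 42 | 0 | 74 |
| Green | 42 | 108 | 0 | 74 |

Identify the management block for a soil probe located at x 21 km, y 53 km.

The point has x = 21 and y = 53.
Only Amber satisfies 0 ≤ x ≤ 42 and 0 ≤ y ≤ 74.

Amber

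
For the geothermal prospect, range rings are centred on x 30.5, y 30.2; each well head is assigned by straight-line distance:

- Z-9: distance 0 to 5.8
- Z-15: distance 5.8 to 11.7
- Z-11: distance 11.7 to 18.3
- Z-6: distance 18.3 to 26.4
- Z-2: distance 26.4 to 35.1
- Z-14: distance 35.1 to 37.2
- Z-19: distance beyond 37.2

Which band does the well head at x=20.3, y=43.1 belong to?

Z-11

Distance = √((20.3−30.5)² + (43.1−30.2)²) = √(104.040 + 166.410) = 16.445.
11.7 ≤ 16.445 < 18.3 → Z-11.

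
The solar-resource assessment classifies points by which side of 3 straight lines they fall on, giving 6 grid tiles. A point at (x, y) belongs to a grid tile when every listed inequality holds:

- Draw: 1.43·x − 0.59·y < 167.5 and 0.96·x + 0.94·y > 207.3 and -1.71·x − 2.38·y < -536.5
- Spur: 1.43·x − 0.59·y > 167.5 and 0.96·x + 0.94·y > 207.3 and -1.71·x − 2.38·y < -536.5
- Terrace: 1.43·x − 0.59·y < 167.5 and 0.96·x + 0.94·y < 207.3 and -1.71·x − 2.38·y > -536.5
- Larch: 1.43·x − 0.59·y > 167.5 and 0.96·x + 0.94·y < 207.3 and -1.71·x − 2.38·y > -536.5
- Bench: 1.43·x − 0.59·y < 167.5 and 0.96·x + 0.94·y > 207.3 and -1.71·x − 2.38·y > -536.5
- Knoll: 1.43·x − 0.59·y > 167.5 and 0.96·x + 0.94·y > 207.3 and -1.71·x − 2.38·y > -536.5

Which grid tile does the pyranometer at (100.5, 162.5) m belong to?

1.43·100.5 − 0.59·162.5 = 47.840, which is < 167.5
0.96·100.5 + 0.94·162.5 = 249.230, which is > 207.3
-1.71·100.5 − 2.38·162.5 = -558.605, which is < -536.5
This sign pattern matches Draw.

Draw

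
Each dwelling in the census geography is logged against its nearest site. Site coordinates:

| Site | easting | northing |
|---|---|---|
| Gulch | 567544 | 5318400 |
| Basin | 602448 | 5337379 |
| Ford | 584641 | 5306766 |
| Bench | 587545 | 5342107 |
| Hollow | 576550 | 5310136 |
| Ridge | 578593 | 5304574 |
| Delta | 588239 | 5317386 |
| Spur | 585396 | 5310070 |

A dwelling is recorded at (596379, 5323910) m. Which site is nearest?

Squared distances to each site:
Gulch: 861817325.000; Basin: 218246722.000; Ford: 431697380.000; Bench: 409170365.000; Hollow: 582912317.000; Ridge: 690222692.000; Delta: 108822176.000; Spur: 312171889.000.
Minimum at Delta.

Delta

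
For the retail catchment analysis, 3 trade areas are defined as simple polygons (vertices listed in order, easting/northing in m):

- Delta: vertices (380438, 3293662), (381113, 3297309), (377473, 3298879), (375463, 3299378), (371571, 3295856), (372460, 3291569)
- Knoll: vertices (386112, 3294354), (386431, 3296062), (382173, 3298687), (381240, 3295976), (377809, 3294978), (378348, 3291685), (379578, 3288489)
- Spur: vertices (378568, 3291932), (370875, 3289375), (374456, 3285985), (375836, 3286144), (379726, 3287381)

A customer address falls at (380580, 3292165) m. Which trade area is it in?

Cast a ray rightward from (380580, 3292165). For each polygon, the edges (by vertex number in listed order) whose endpoints lie on opposite sides of northing = 3292165, where each meets that height, and whether that is right or left of the point:
Delta: 5–6 at easting≈372336.4 (left), 6–1 at easting≈374731.8 (left) → 0 crossings.
Knoll: 5–6 at easting≈378269.4 (left), 7–1 at easting≈383673.3 (right) → 1 crossing.
Spur: no edge straddles that height → 0 crossings.
Only Knoll has an odd count, so the point is inside Knoll.

Knoll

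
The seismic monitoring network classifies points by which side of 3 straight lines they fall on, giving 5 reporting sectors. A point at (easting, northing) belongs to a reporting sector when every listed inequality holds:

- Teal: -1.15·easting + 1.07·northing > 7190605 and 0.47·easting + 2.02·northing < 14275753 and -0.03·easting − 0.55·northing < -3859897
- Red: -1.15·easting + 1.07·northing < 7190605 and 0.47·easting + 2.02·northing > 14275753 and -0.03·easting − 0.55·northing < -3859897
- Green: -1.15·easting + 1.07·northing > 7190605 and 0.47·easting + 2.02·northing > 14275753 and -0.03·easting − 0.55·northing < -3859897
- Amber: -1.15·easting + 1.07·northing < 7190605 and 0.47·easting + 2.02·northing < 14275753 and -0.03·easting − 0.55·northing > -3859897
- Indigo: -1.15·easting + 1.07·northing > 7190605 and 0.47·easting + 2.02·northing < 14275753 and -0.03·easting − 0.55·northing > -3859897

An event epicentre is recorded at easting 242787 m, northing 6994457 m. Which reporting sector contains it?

Indigo

-1.15·242787 + 1.07·6994457 = 7204863.940, which is > 7190605
0.47·242787 + 2.02·6994457 = 14242913.030, which is < 14275753
-0.03·242787 − 0.55·6994457 = -3854234.960, which is > -3859897
This sign pattern matches Indigo.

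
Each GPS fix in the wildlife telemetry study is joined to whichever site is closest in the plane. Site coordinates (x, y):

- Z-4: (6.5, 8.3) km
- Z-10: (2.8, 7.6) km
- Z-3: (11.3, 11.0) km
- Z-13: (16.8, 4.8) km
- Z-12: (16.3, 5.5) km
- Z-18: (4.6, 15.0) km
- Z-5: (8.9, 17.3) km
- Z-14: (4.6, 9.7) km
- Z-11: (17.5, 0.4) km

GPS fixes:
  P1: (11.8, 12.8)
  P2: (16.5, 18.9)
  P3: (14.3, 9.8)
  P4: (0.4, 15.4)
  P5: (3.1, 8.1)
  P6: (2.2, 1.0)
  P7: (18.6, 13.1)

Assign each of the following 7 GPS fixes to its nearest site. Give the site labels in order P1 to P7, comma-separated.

Z-3, Z-5, Z-3, Z-18, Z-10, Z-10, Z-3

P1 → Z-3 (d²=3.49)
P2 → Z-5 (d²=60.32)
P3 → Z-3 (d²=10.44)
P4 → Z-18 (d²=17.80)
P5 → Z-10 (d²=0.34)
P6 → Z-10 (d²=43.92)
P7 → Z-3 (d²=57.70)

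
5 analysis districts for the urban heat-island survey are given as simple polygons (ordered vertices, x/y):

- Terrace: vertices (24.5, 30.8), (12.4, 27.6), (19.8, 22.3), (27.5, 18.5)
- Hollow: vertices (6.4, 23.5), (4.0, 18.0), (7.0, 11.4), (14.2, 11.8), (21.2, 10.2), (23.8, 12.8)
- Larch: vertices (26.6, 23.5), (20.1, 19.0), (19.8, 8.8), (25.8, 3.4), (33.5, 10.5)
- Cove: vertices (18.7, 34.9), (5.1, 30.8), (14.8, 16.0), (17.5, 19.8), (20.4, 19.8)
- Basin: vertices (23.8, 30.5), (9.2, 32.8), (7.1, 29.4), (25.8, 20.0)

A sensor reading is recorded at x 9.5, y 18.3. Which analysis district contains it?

Hollow

Cast a ray rightward from (9.5, 18.3). For each polygon, the edges (by vertex number in listed order) whose endpoints lie on opposite sides of y = 18.3, where each meets that height, and whether that is right or left of the point:
Terrace: no edge straddles that height → 0 crossings.
Hollow: 1–2 at x≈4.13 (left), 6–1 at x≈14.86 (right) → 1 crossing.
Larch: 2–3 at x≈20.08 (right), 5–1 at x≈29.36 (right) → 2 crossings.
Cove: 2–3 at x≈13.29 (right), 3–4 at x≈16.43 (right) → 2 crossings.
Basin: no edge straddles that height → 0 crossings.
Only Hollow has an odd count, so the point is inside Hollow.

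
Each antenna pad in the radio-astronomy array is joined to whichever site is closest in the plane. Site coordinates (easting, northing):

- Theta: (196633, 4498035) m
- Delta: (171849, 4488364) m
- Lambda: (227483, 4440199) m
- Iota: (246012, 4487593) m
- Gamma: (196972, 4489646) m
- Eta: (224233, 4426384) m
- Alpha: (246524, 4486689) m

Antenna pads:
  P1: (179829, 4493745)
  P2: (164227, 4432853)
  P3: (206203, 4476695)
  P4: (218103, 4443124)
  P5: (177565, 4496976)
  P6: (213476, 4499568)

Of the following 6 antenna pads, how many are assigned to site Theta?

1

P1 → Delta
P2 → Delta
P3 → Gamma
P4 → Lambda
P5 → Delta
P6 → Theta
1 of the 6 goes to Theta.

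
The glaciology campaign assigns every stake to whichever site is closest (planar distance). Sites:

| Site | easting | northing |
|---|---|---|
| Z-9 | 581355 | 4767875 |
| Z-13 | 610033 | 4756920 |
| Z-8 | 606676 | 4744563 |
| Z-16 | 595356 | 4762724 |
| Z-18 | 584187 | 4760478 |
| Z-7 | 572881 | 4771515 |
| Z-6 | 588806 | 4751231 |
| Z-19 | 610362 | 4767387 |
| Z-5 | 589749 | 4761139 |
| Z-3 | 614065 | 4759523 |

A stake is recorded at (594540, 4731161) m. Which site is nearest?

Squared distances to each site:
Z-9: 1521762021.000; Z-13: 903559130.000; Z-8: 326896100.000; Z-16: 996888825.000; Z-18: 966671098.000; Z-7: 2097557597.000; Z-6: 435683656.000; Z-19: 1562658760.000; Z-5: 921634165.000; Z-3: 1185628669.000.
Minimum at Z-8.

Z-8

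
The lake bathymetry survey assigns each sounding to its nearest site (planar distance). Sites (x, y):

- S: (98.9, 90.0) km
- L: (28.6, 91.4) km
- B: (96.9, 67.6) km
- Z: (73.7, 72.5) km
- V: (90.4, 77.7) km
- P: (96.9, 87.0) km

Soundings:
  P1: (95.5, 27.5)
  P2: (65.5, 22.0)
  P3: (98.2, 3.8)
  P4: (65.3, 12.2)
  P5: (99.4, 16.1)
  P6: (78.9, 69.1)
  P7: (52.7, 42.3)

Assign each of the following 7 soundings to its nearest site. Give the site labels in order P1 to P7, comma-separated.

B, Z, B, Z, B, Z, Z

P1 → B (d²=1609.97)
P2 → Z (d²=2617.49)
P3 → B (d²=4072.13)
P4 → Z (d²=3706.65)
P5 → B (d²=2658.50)
P6 → Z (d²=38.60)
P7 → Z (d²=1353.04)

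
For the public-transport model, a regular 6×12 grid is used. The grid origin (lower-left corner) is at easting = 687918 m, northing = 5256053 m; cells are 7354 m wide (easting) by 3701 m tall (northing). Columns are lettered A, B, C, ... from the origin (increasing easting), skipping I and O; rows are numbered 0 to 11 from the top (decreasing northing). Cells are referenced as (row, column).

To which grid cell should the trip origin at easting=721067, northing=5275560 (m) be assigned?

Column index: ⌊(721067 − 687918) / 7354⌋ = ⌊4.508⌋ = 4 → column E
Row offset from origin: ⌊(5275560 − 5256053) / 3701⌋ = ⌊5.271⌋ = 5 → row 6 (counted from top)

(6, E)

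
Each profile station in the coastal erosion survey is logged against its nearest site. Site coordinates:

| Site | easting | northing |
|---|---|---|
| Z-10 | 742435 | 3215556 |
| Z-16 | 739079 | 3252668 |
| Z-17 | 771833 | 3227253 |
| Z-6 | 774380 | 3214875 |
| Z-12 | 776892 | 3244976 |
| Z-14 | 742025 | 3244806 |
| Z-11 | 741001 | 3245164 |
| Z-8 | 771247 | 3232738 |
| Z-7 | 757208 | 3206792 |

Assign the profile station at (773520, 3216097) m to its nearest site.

Squared distances to each site:
Z-10: 966569906.000; Z-16: 2523620522.000; Z-17: 127302305.000; Z-6: 2232884.000; Z-12: 845367025.000; Z-14: 1816141706.000; Z-11: 1902375850.000; Z-8: 282089410.000; Z-7: 352664369.000.
Minimum at Z-6.

Z-6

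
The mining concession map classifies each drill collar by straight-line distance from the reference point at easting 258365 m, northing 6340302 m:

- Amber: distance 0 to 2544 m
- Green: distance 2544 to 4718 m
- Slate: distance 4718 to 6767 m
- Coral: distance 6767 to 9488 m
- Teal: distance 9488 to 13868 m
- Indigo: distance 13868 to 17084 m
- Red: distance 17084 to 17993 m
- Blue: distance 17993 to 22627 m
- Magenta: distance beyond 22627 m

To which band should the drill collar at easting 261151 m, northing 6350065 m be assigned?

Distance = √((261151−258365)² + (6350065−6340302)²) = √(7761796.000 + 95316169.000) = 10152.732 m.
9488 ≤ 10152.732 < 13868 → Teal.

Teal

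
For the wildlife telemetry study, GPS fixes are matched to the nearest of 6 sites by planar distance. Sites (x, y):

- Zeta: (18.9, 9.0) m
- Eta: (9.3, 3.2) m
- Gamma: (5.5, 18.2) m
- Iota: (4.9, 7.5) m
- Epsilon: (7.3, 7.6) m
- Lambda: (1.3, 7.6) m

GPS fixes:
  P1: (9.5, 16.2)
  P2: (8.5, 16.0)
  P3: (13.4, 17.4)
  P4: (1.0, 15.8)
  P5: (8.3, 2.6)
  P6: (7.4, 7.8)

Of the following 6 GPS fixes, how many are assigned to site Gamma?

4

P1 → Gamma
P2 → Gamma
P3 → Gamma
P4 → Gamma
P5 → Eta
P6 → Epsilon
4 of the 6 go to Gamma.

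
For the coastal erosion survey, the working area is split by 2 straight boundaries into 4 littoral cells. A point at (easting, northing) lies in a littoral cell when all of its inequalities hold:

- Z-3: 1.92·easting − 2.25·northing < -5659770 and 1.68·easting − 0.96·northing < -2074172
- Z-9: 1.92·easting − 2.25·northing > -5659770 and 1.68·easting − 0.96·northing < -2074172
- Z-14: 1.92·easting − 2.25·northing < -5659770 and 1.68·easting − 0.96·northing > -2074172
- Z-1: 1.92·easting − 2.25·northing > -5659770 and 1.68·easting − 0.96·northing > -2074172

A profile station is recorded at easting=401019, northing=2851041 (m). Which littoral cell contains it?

Z-1

1.92·401019 − 2.25·2851041 = -5644885.770, which is > -5659770
1.68·401019 − 0.96·2851041 = -2063287.440, which is > -2074172
This sign pattern matches Z-1.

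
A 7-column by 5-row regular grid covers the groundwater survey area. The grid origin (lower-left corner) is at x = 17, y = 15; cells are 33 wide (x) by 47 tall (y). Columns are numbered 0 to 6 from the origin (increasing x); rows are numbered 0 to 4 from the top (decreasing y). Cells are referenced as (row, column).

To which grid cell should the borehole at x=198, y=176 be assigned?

(1, 5)

Column index: ⌊(198 − 17) / 33⌋ = ⌊5.485⌋ = 5
Row offset from origin: ⌊(176 − 15) / 47⌋ = ⌊3.426⌋ = 3 → row 1 (counted from top)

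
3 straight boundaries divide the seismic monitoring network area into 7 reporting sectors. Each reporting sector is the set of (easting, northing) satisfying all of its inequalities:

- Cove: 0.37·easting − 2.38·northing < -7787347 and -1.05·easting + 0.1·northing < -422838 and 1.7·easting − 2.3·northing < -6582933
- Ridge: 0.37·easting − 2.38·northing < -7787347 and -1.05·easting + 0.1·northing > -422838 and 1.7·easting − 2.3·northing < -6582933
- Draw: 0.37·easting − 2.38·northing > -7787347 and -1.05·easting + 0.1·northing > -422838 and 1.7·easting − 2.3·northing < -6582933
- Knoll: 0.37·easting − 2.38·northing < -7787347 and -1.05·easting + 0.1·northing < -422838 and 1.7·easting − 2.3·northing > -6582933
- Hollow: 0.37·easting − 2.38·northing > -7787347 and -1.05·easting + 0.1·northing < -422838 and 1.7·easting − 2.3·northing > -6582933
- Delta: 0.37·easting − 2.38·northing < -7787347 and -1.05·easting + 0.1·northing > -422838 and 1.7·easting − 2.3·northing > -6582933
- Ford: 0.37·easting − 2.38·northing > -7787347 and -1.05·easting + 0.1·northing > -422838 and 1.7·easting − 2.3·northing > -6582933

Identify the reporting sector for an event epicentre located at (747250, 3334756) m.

0.37·747250 − 2.38·3334756 = -7660236.780, which is > -7787347
-1.05·747250 + 0.1·3334756 = -451136.900, which is < -422838
1.7·747250 − 2.3·3334756 = -6399613.800, which is > -6582933
This sign pattern matches Hollow.

Hollow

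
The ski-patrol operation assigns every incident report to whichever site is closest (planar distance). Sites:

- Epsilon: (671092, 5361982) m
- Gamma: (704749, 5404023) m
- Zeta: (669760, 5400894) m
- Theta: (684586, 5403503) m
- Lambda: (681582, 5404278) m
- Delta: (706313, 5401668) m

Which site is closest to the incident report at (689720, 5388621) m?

Squared distances to each site:
Epsilon: 1056638705.000; Gamma: 463092445.000; Zeta: 549028129.000; Theta: 247831880.000; Lambda: 311368693.000; Delta: 445551858.000.
Minimum at Theta.

Theta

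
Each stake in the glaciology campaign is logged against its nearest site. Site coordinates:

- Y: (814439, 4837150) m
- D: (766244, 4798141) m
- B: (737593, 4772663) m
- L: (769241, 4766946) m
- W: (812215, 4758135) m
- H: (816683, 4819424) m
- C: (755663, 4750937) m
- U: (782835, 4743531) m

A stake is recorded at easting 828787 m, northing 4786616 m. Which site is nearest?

W

Squared distances to each site:
Y: 2759550260.000; D: 4044452474.000; B: 8511031845.000; L: 3932635016.000; W: 1085798545.000; H: 1222871680.000; C: 6620110417.000; U: 3967903529.000.
Minimum at W.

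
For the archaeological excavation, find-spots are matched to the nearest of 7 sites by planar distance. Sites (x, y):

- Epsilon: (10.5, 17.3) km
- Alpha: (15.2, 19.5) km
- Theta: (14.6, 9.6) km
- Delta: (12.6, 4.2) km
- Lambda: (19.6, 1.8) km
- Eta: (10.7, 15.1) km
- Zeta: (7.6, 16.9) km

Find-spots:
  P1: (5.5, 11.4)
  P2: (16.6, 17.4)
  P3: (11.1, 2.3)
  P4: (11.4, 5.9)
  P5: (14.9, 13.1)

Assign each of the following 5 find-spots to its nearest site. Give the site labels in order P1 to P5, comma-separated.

Zeta, Alpha, Delta, Delta, Theta

P1 → Zeta (d²=34.66)
P2 → Alpha (d²=6.37)
P3 → Delta (d²=5.86)
P4 → Delta (d²=4.33)
P5 → Theta (d²=12.34)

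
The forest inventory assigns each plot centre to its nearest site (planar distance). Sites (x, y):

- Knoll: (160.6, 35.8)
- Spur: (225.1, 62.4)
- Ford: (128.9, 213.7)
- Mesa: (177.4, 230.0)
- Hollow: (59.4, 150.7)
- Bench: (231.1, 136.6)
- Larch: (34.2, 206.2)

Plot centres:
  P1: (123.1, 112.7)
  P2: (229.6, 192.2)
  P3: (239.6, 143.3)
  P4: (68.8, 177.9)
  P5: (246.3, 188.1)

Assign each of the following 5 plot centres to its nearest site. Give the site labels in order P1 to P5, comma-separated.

Hollow, Bench, Bench, Hollow, Bench

P1 → Hollow (d²=5501.69)
P2 → Bench (d²=3093.61)
P3 → Bench (d²=117.14)
P4 → Hollow (d²=828.20)
P5 → Bench (d²=2883.29)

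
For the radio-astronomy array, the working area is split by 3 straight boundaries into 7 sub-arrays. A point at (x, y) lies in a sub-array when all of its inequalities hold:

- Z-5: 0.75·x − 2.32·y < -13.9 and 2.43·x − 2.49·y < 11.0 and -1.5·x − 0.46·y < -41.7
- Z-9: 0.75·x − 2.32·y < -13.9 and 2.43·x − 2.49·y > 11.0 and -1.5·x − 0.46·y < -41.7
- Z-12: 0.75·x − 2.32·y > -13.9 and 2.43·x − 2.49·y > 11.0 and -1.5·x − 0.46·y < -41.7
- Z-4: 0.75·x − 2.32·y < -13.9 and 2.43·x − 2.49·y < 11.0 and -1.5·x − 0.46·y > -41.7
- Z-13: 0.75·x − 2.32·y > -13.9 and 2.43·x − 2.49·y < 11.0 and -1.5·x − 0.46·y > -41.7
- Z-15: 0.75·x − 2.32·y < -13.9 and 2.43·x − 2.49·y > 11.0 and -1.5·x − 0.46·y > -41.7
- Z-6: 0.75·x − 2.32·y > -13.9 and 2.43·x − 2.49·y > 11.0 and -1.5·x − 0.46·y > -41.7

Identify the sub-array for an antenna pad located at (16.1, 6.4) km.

0.75·16.1 − 2.32·6.4 = -2.773, which is > -13.9
2.43·16.1 − 2.49·6.4 = 23.187, which is > 11.0
-1.5·16.1 − 0.46·6.4 = -27.094, which is > -41.7
This sign pattern matches Z-6.

Z-6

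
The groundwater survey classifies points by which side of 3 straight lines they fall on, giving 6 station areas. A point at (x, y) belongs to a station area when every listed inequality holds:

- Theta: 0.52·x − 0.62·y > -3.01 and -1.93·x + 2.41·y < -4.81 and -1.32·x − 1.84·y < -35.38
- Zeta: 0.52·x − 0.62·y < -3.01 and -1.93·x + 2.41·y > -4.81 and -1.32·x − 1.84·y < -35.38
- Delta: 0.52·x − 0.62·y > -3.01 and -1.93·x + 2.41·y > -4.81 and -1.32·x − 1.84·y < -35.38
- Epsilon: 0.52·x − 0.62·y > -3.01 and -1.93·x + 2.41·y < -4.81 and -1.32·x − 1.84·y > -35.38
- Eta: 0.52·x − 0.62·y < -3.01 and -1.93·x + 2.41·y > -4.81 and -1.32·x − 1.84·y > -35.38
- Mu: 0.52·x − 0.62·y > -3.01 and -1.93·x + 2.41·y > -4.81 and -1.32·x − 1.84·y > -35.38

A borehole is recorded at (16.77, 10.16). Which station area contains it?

0.52·16.77 − 0.62·10.16 = 2.421, which is > -3.01
-1.93·16.77 + 2.41·10.16 = -7.880, which is < -4.81
-1.32·16.77 − 1.84·10.16 = -40.831, which is < -35.38
This sign pattern matches Theta.

Theta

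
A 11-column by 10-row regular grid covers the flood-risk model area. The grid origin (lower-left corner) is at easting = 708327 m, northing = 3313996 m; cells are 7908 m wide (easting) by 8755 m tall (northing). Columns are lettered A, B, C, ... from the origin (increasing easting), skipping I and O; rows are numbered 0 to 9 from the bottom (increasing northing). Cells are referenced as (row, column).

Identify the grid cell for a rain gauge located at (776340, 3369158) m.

Column index: ⌊(776340 − 708327) / 7908⌋ = ⌊8.601⌋ = 8 → column J
Row offset from origin: ⌊(3369158 − 3313996) / 8755⌋ = ⌊6.301⌋ = 6 → row 6

(6, J)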